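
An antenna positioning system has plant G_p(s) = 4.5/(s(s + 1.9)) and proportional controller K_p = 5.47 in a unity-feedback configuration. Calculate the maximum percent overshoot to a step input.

From 1 + K_pG_p(s) = 0: s² + 1.9s + 24.61 = 0 ⇒ ω_n = 4.961, ζ = 0.1915.
%OS = 100·exp(−πζ/√(1−ζ²)) = 100·exp(−π·0.1915/√0.9633) = 54.2%.

54.2%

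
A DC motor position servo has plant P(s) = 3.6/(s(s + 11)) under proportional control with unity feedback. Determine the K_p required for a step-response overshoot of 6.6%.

K_p = 19.6

From %OS = 100·exp(−πζ/√(1−ζ²)) = 6.6%, ζ = −ln(0.066)/√(π²+ln²(0.066)) = 0.6543.
Characteristic equation s² + 11s + 3.6K_p = 0 gives ζ = 11/(2√(3.6K_p)).
Setting ζ = 0.6543: √(3.6K_p) = 11/(2·0.6543) = 8.406, so K_p = 70.66/3.6 = 19.6.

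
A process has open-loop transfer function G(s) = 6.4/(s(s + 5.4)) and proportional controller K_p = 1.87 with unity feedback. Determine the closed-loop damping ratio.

The closed-loop denominator is s(s+5.4) + 1.87·6.4 = s² + 5.4s + 11.97.
So ω_n² = 11.97 ⇒ ω_n = 3.459 rad/s, and ζ = 5.4/(2ω_n) = 0.78.

ζ = 0.78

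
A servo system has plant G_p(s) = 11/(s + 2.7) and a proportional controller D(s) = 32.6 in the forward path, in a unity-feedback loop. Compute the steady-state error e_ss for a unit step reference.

The loop is type 0. Static position error constant K_pos = D(0)·G_p(0) = 32.6·4.074 = 132.8.
Steady-state error to a unit step: e_ss = 1/(1+K_pos) = 1/133.8 = 0.00747.

0.00747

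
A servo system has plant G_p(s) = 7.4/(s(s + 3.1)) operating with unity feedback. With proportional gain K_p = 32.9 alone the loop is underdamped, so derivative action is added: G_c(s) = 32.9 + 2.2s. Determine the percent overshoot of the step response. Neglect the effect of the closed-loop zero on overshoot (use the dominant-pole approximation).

Forward path: (32.9 + 2.2s)·7.4/(s(s+3.1)). The closed-loop characteristic equation is s² + (3.1 + 7.4·2.2)s + 7.4·32.9 = 0.
That is s² + 19.38s + 243.5 = 0, so ω_n = 15.6 rad/s and ζ = 19.38/(2·15.6) = 0.621.
%OS = 100·exp(−πζ/√(1−ζ²)) = 8.3%.

8.3%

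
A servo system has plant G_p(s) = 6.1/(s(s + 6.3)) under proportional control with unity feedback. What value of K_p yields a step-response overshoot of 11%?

K_p = 4.92

From %OS = 100·exp(−πζ/√(1−ζ²)) = 11%, ζ = −ln(0.11)/√(π²+ln²(0.11)) = 0.5749.
Characteristic equation s² + 6.3s + 6.1K_p = 0 gives ζ = 6.3/(2√(6.1K_p)).
Setting ζ = 0.5749: √(6.1K_p) = 6.3/(2·0.5749) = 5.479, so K_p = 30.02/6.1 = 4.92.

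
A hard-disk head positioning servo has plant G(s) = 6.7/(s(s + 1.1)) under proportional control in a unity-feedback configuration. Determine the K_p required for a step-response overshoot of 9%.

From %OS = 100·exp(−πζ/√(1−ζ²)) = 9%, ζ = −ln(0.09)/√(π²+ln²(0.09)) = 0.6083.
Characteristic equation s² + 1.1s + 6.7K_p = 0 gives ζ = 1.1/(2√(6.7K_p)).
Setting ζ = 0.6083: √(6.7K_p) = 1.1/(2·0.6083) = 0.9041, so K_p = 0.8174/6.7 = 0.122.

K_p = 0.122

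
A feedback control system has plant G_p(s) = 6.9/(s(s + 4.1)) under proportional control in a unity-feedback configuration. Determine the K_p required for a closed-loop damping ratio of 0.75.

K_p = 1.08

Closed-loop characteristic equation: s² + 4.1s + K_p·6.9 = 0.
So ω_n = √(6.9K_p) and 2ζω_n = 4.1, giving ζ = 4.1/(2√(6.9K_p)).
Setting ζ = 0.75: √(6.9K_p) = 4.1/(2·0.75) = 2.733, so K_p = 7.471/6.9 = 1.08.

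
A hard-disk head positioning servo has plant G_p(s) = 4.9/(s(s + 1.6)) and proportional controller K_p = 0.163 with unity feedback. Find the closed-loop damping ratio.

ζ = 0.895

1 + K_p·G_p(s) = 0 gives s² + 1.6s + 0.7987 = 0.
Matching s² + 2ζω_n s + ω_n²: ω_n = √0.7987 = 0.8937 rad/s and 2ζω_n = 1.6, so ζ = 1.6/(2·0.8937) = 0.895.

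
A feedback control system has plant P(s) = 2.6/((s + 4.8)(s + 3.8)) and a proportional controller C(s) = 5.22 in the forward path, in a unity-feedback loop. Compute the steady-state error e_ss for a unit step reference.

0.573

The loop is type 0. Static position error constant K_pos = C(0)·P(0) = 5.22·0.1425 = 0.7441.
Steady-state error to a unit step: e_ss = 1/(1+K_pos) = 1/1.744 = 0.573.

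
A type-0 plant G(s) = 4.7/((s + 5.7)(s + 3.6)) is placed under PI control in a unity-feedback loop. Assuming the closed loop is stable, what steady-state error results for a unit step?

0

The PI controller's integrator makes the forward path type 1, so e_ss to a step is zero.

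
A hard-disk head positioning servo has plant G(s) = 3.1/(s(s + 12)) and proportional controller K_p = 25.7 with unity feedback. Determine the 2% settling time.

T_s ≈ 0.667 s

Closed-loop characteristic equation: s² + 12s + 79.67 = 0, so ω_n = 8.926 rad/s and ζ = 12/(2·8.926) = 0.6722.
2% settling time T_s ≈ 4/(ζω_n) = 4/6 = 0.667 s.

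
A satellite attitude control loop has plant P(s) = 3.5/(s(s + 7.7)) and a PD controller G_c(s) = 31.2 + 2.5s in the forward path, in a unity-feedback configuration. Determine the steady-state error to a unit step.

The open loop G_c(s)P(s) has a pole at the origin (type 1), so the static position error constant is infinite and e_ss = 1/(1+∞) = 0.

0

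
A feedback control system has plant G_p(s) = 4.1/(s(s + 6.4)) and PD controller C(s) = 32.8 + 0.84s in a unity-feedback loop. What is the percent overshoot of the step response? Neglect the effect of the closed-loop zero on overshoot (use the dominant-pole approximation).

22.9%

Forward path: (32.8 + 0.84s)·4.1/(s(s+6.4)). The closed-loop characteristic equation is s² + (6.4 + 4.1·0.84)s + 4.1·32.8 = 0.
That is s² + 9.844s + 134.5 = 0, so ω_n = 11.6 rad/s and ζ = 9.844/(2·11.6) = 0.4244.
%OS = 100·exp(−πζ/√(1−ζ²)) = 22.9%.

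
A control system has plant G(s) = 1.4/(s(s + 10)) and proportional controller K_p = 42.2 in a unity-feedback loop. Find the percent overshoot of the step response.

6.78%

The closed-loop denominator s² + 10s + 59.08 gives ω_n = √59.08 = 7.686 and ζ = 10/(2ω_n) = 0.6505.
%OS = 100·exp(−πζ/√(1−ζ²)) = 100·exp(−π·0.6505/√0.5768) = 6.78%.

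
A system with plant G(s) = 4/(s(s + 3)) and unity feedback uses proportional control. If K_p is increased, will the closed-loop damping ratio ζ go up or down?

ζ = 3/(2√(4K_p)); increasing K_p raises the denominator, so ζ falls.

decrease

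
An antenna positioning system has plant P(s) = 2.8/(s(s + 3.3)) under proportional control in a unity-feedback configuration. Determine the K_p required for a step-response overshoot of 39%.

From %OS = 100·exp(−πζ/√(1−ζ²)) = 39%, ζ = −ln(0.39)/√(π²+ln²(0.39)) = 0.2871.
Characteristic equation s² + 3.3s + 2.8K_p = 0 gives ζ = 3.3/(2√(2.8K_p)).
Setting ζ = 0.2871: √(2.8K_p) = 3.3/(2·0.2871) = 5.747, so K_p = 33.03/2.8 = 11.8.

K_p = 11.8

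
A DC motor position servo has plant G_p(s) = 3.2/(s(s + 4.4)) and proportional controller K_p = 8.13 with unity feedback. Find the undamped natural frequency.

1 + K_p·G_p(s) = 0 gives s² + 4.4s + 26.02 = 0.
So ω_n² = 26.02 ⇒ ω_n = 5.101 rad/s, and ζ = 4.4/(2ω_n) = 0.431.

ω_n = 5.1 rad/s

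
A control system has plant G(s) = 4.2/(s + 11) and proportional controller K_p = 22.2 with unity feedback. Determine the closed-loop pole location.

Closed-loop transfer function: T(s) = K_p·G(s)/(1 + K_p·G(s)) = 93.24/(s + 11 + 93.24) = 93.24/(s + 104.2).
The closed-loop pole is at s = −104.2.

s = -104.2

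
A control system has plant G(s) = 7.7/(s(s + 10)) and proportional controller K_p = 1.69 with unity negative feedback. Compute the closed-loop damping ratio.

1 + K_p·G(s) = 0 gives s² + 10s + 13.01 = 0.
So ω_n² = 13.01 ⇒ ω_n = 3.607 rad/s, and ζ = 10/(2ω_n) = 1.39.

ζ = 1.39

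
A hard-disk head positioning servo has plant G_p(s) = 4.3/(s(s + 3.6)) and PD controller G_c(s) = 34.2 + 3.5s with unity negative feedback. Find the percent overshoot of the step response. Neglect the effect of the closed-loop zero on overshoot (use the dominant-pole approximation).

2.29%

Forward path: (34.2 + 3.5s)·4.3/(s(s+3.6)). The closed-loop characteristic equation is s² + (3.6 + 4.3·3.5)s + 4.3·34.2 = 0.
That is s² + 18.65s + 147.1 = 0, so ω_n = 12.13 rad/s and ζ = 18.65/(2·12.13) = 0.769.
%OS = 100·exp(−πζ/√(1−ζ²)) = 2.29%.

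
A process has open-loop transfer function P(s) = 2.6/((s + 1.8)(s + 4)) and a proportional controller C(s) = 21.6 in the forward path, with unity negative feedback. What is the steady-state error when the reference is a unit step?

The loop is type 0. Static position error constant K_pos = C(0)·P(0) = 21.6·0.3611 = 7.8.
Steady-state error to a unit step: e_ss = 1/(1+K_pos) = 1/8.8 = 0.114.

0.114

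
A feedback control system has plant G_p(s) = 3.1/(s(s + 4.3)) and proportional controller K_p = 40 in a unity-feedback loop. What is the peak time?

From 1 + K_pG_p(s) = 0: s² + 4.3s + 124 = 0 ⇒ ω_n = 11.14, ζ = 0.1931.
Damped frequency ω_d = ω_n√(1−ζ²) = 10.93 rad/s, so peak time T_p = π/ω_d = 0.288 s.

T_p = 0.288 s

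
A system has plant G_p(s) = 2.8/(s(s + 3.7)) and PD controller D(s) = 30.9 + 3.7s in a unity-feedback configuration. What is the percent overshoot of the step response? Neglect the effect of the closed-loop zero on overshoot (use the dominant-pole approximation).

Forward path: (30.9 + 3.7s)·2.8/(s(s+3.7)). The closed-loop characteristic equation is s² + (3.7 + 2.8·3.7)s + 2.8·30.9 = 0.
That is s² + 14.06s + 86.52 = 0, so ω_n = 9.302 rad/s and ζ = 14.06/(2·9.302) = 0.7558.
%OS = 100·exp(−πζ/√(1−ζ²)) = 2.66%.

2.66%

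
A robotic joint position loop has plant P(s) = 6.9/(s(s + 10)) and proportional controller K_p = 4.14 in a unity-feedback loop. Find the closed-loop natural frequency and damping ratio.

1 + K_p·P(s) = 0 gives s² + 10s + 28.57 = 0.
So ω_n² = 28.57 ⇒ ω_n = 5.345 rad/s, and ζ = 10/(2ω_n) = 0.936.

ω_n = 5.34 rad/s, ζ = 0.936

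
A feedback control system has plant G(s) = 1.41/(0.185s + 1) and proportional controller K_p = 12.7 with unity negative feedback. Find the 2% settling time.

T_s ≈ 0.0391 s

Closed loop: T(s) = K_p·G/(1+K_p·G) = 17.91/(0.185s + 1 + 17.91), with pole at s = −(1 + 17.91)/0.185 = −102.2.
τ = 1/102.2 = 0.009785 s, so 2% settling time ≈ 4τ = 0.0391 s.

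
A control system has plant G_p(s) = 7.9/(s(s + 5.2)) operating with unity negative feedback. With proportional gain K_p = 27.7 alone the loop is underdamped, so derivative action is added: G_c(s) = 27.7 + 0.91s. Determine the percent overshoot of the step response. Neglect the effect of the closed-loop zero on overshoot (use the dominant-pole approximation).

Forward path: (27.7 + 0.91s)·7.9/(s(s+5.2)). The closed-loop characteristic equation is s² + (5.2 + 7.9·0.91)s + 7.9·27.7 = 0.
That is s² + 12.39s + 218.8 = 0, so ω_n = 14.79 rad/s and ζ = 12.39/(2·14.79) = 0.4187.
%OS = 100·exp(−πζ/√(1−ζ²)) = 23.5%.

23.5%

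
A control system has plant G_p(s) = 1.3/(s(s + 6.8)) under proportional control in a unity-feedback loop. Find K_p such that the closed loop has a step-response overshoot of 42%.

K_p = 126

From %OS = 100·exp(−πζ/√(1−ζ²)) = 42%, ζ = −ln(0.42)/√(π²+ln²(0.42)) = 0.2662.
Characteristic equation s² + 6.8s + 1.3K_p = 0 gives ζ = 6.8/(2√(1.3K_p)).
Setting ζ = 0.2662: √(1.3K_p) = 6.8/(2·0.2662) = 12.77, so K_p = 163.2/1.3 = 126.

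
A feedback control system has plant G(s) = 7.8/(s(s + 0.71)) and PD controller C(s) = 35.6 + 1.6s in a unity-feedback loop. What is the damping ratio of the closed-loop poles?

Forward path: (35.6 + 1.6s)·7.8/(s(s+0.71)). The closed-loop characteristic equation is s² + (0.71 + 7.8·1.6)s + 7.8·35.6 = 0.
That is s² + 13.19s + 277.7 = 0, so ω_n = 16.66 rad/s and ζ = 13.19/(2·16.66) = 0.3958.

ζ = 0.396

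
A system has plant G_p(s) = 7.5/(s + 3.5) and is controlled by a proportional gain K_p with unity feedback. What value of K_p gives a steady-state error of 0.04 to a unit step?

K_p = 11.2

The loop is type 0, so e_ss(step) = 1/(1 + K_pos) with K_pos = K_p·G_p(0).
G_p(0) = 2.143. Require 1/(1 + K_p·2.143) = 0.04, so 1 + 2.143·K_p = 25.
K_p = (25 − 1)/2.143 = 11.2.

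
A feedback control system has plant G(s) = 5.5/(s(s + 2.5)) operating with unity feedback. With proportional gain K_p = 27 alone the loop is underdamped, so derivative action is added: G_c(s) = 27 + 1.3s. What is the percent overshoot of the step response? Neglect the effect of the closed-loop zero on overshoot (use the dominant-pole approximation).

25.8%

Forward path: (27 + 1.3s)·5.5/(s(s+2.5)). The closed-loop characteristic equation is s² + (2.5 + 5.5·1.3)s + 5.5·27 = 0.
That is s² + 9.65s + 148.5 = 0, so ω_n = 12.19 rad/s and ζ = 9.65/(2·12.19) = 0.3959.
%OS = 100·exp(−πζ/√(1−ζ²)) = 25.8%.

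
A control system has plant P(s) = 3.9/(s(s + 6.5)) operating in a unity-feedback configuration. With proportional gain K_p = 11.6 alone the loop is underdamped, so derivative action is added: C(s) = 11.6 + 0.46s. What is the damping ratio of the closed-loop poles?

ζ = 0.617

Forward path: (11.6 + 0.46s)·3.9/(s(s+6.5)). The closed-loop characteristic equation is s² + (6.5 + 3.9·0.46)s + 3.9·11.6 = 0.
That is s² + 8.294s + 45.24 = 0, so ω_n = 6.726 rad/s and ζ = 8.294/(2·6.726) = 0.6166.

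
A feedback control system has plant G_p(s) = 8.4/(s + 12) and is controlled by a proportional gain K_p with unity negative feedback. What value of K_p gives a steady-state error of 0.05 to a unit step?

K_p = 27.1

For a type-0 loop with proportional control, e_ss = 1/(1 + K_p·G_p(0)).
G_p(0) = 0.7. Require 1/(1 + K_p·0.7) = 0.05, so 1 + 0.7·K_p = 20.
K_p = (20 − 1)/0.7 = 27.1.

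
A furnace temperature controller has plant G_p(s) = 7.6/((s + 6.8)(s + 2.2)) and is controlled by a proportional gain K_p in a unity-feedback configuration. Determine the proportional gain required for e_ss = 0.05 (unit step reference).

The loop is type 0, so e_ss(step) = 1/(1 + K_pos) with K_pos = K_p·G_p(0).
G_p(0) = 0.508. Require 1/(1 + K_p·0.508) = 0.05, so 1 + 0.508·K_p = 20.
K_p = (20 − 1)/0.508 = 37.4.

K_p = 37.4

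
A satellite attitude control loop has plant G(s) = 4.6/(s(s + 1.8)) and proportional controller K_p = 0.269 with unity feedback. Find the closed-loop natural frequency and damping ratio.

ω_n = 1.11 rad/s, ζ = 0.809

The closed-loop denominator is s(s+1.8) + 0.269·4.6 = s² + 1.8s + 1.237.
So ω_n² = 1.237 ⇒ ω_n = 1.112 rad/s, and ζ = 1.8/(2ω_n) = 0.809.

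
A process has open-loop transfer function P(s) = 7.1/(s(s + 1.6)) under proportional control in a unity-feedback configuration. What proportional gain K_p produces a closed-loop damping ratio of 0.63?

Closed-loop characteristic equation: s² + 1.6s + K_p·7.1 = 0.
So ω_n = √(7.1K_p) and 2ζω_n = 1.6, giving ζ = 1.6/(2√(7.1K_p)).
Setting ζ = 0.63: √(7.1K_p) = 1.6/(2·0.63) = 1.27, so K_p = 1.612/7.1 = 0.227.

K_p = 0.227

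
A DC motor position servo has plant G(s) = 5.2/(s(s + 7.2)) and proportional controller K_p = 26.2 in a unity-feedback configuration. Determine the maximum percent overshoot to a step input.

Closed-loop characteristic equation: s² + 7.2s + 136.2 = 0, so ω_n = 11.67 rad/s and ζ = 7.2/(2·11.67) = 0.3084.
%OS = 100·exp(−πζ/√(1−ζ²)) = 100·exp(−π·0.3084/√0.9049) = 36.1%.

36.1%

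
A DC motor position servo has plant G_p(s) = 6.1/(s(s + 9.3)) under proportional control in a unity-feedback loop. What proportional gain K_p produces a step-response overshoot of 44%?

From %OS = 100·exp(−πζ/√(1−ζ²)) = 44%, ζ = −ln(0.44)/√(π²+ln²(0.44)) = 0.2528.
Characteristic equation s² + 9.3s + 6.1K_p = 0 gives ζ = 9.3/(2√(6.1K_p)).
Setting ζ = 0.2528: √(6.1K_p) = 9.3/(2·0.2528) = 18.39, so K_p = 338.2/6.1 = 55.4.

K_p = 55.4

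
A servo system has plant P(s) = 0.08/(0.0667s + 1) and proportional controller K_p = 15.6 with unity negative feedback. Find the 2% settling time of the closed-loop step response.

Closed loop: T(s) = K_p·P/(1+K_p·P) = 1.248/(0.0667s + 1 + 1.248), with pole at s = −(1 + 1.248)/0.0667 = −33.7.
τ = 1/33.7 = 0.02967 s, so 2% settling time ≈ 4τ = 0.119 s.

T_s ≈ 0.119 s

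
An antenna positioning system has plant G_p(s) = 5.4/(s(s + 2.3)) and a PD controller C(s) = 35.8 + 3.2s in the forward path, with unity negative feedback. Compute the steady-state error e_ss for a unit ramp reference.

0.0119

The loop has one pole at the origin (type 1). Velocity error constant K_v = lim_{s→0} s·C(s)G_p(s) = 35.8·5.4/2.3 = 84.05.
Steady-state error to a unit ramp: e_ss = 1/K_v = 0.0119.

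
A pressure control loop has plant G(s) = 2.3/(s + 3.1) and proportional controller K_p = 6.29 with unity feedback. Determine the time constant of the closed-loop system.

τ = 0.0569 s

Closed-loop transfer function: T(s) = K_p·G(s)/(1 + K_p·G(s)) = 14.47/(s + 3.1 + 14.47) = 14.47/(s + 17.57).
Time constant τ = 1/17.57 = 0.0569 s.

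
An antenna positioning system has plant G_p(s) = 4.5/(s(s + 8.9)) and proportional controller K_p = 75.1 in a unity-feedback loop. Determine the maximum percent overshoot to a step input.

Closed-loop characteristic equation: s² + 8.9s + 337.9 = 0, so ω_n = 18.38 rad/s and ζ = 8.9/(2·18.38) = 0.2421.
%OS = 100·exp(−πζ/√(1−ζ²)) = 100·exp(−π·0.2421/√0.9414) = 45.7%.

45.7%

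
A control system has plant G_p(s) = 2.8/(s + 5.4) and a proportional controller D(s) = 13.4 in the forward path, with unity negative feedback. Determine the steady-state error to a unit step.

The loop is type 0. Static position error constant K_pos = D(0)·G_p(0) = 13.4·0.5185 = 6.948.
Steady-state error to a unit step: e_ss = 1/(1+K_pos) = 1/7.948 = 0.126.

0.126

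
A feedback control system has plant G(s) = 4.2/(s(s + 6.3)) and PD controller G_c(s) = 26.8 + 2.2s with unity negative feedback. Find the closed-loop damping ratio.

Forward path: (26.8 + 2.2s)·4.2/(s(s+6.3)). The closed-loop characteristic equation is s² + (6.3 + 4.2·2.2)s + 4.2·26.8 = 0.
That is s² + 15.54s + 112.6 = 0, so ω_n = 10.61 rad/s and ζ = 15.54/(2·10.61) = 0.7324.

ζ = 0.732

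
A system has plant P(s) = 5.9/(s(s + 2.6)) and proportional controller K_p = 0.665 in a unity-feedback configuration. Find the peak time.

T_p = 2.1 s

Closed-loop characteristic equation: s² + 2.6s + 3.924 = 0, so ω_n = 1.981 rad/s and ζ = 2.6/(2·1.981) = 0.6563.
Damped frequency ω_d = ω_n√(1−ζ²) = 1.494 rad/s, so peak time T_p = π/ω_d = 2.1 s.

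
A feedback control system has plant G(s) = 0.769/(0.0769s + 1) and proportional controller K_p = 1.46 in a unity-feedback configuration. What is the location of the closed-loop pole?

s = -27.6

Closed loop: T(s) = K_p·G/(1+K_p·G) = 1.123/(0.0769s + 1 + 1.123), with pole at s = −(1 + 1.123)/0.0769 = −27.6.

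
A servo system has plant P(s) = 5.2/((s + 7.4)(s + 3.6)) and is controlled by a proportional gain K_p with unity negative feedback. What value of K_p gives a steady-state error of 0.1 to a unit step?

K_p = 46.1

The loop is type 0, so e_ss(step) = 1/(1 + K_pos) with K_pos = K_p·P(0).
P(0) = 0.1952. Require 1/(1 + K_p·0.1952) = 0.1, so 1 + 0.1952·K_p = 10.
K_p = (10 − 1)/0.1952 = 46.1.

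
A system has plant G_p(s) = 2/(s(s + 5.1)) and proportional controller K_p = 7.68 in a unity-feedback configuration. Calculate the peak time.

T_p = 1.06 s

The closed-loop denominator s² + 5.1s + 15.36 gives ω_n = √15.36 = 3.919 and ζ = 5.1/(2ω_n) = 0.6506.
Damped frequency ω_d = ω_n√(1−ζ²) = 2.976 rad/s, so peak time T_p = π/ω_d = 1.06 s.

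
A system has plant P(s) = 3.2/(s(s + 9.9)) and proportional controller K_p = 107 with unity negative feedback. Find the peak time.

The closed-loop denominator s² + 9.9s + 342.4 gives ω_n = √342.4 = 18.5 and ζ = 9.9/(2ω_n) = 0.2675.
Damped frequency ω_d = ω_n√(1−ζ²) = 17.83 rad/s, so peak time T_p = π/ω_d = 0.176 s.

T_p = 0.176 s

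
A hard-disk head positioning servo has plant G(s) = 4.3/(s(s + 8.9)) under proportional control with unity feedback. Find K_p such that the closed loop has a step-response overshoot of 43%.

From %OS = 100·exp(−πζ/√(1−ζ²)) = 43%, ζ = −ln(0.43)/√(π²+ln²(0.43)) = 0.2594.
Characteristic equation s² + 8.9s + 4.3K_p = 0 gives ζ = 8.9/(2√(4.3K_p)).
Setting ζ = 0.2594: √(4.3K_p) = 8.9/(2·0.2594) = 17.15, so K_p = 294.2/4.3 = 68.4.

K_p = 68.4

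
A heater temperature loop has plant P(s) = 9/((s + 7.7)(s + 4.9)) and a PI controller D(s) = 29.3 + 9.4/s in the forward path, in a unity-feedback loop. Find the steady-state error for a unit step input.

0

The open loop D(s)P(s) has a pole at the origin (type 1), so the static position error constant is infinite and e_ss = 1/(1+∞) = 0.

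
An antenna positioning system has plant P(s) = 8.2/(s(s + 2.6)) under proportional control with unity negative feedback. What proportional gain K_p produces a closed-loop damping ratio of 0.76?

Closed-loop characteristic equation: s² + 2.6s + K_p·8.2 = 0.
So ω_n = √(8.2K_p) and 2ζω_n = 2.6, giving ζ = 2.6/(2√(8.2K_p)).
Setting ζ = 0.76: √(8.2K_p) = 2.6/(2·0.76) = 1.711, so K_p = 2.926/8.2 = 0.357.

K_p = 0.357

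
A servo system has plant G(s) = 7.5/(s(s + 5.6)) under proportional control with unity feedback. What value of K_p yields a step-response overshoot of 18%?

From %OS = 100·exp(−πζ/√(1−ζ²)) = 18%, ζ = −ln(0.18)/√(π²+ln²(0.18)) = 0.4791.
Characteristic equation s² + 5.6s + 7.5K_p = 0 gives ζ = 5.6/(2√(7.5K_p)).
Setting ζ = 0.4791: √(7.5K_p) = 5.6/(2·0.4791) = 5.844, so K_p = 34.15/7.5 = 4.55.

K_p = 4.55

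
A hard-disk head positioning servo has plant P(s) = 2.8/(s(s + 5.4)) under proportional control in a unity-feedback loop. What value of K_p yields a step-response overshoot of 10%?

From %OS = 100·exp(−πζ/√(1−ζ²)) = 10%, ζ = −ln(0.1)/√(π²+ln²(0.1)) = 0.5912.
Characteristic equation s² + 5.4s + 2.8K_p = 0 gives ζ = 5.4/(2√(2.8K_p)).
Setting ζ = 0.5912: √(2.8K_p) = 5.4/(2·0.5912) = 4.567, so K_p = 20.86/2.8 = 7.45.

K_p = 7.45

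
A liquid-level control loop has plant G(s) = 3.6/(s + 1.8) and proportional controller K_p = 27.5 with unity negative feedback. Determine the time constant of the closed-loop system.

Closed-loop transfer function: T(s) = K_p·G(s)/(1 + K_p·G(s)) = 99/(s + 1.8 + 99) = 99/(s + 100.8).
Time constant τ = 1/100.8 = 0.00992 s.

τ = 0.00992 s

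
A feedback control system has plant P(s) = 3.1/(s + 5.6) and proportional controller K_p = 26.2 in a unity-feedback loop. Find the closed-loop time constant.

τ = 0.0115 s

Closed-loop transfer function: T(s) = K_p·P(s)/(1 + K_p·P(s)) = 81.22/(s + 5.6 + 81.22) = 81.22/(s + 86.82).
Time constant τ = 1/86.82 = 0.0115 s.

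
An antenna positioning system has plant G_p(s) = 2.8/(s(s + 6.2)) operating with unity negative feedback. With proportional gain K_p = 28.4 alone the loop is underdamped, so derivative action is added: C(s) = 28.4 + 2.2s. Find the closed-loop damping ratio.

ζ = 0.693

Forward path: (28.4 + 2.2s)·2.8/(s(s+6.2)). The closed-loop characteristic equation is s² + (6.2 + 2.8·2.2)s + 2.8·28.4 = 0.
That is s² + 12.36s + 79.52 = 0, so ω_n = 8.917 rad/s and ζ = 12.36/(2·8.917) = 0.693.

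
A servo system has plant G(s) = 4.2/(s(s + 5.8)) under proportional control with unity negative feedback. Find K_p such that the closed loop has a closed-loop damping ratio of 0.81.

Closed-loop characteristic equation: s² + 5.8s + K_p·4.2 = 0.
So ω_n = √(4.2K_p) and 2ζω_n = 5.8, giving ζ = 5.8/(2√(4.2K_p)).
Setting ζ = 0.81: √(4.2K_p) = 5.8/(2·0.81) = 3.58, so K_p = 12.82/4.2 = 3.05.

K_p = 3.05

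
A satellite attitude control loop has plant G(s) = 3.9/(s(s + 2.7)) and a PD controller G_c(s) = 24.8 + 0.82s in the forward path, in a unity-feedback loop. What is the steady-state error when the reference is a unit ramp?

0.0279

The loop has one pole at the origin (type 1). Velocity error constant K_v = lim_{s→0} s·G_c(s)G(s) = 24.8·3.9/2.7 = 35.82.
Steady-state error to a unit ramp: e_ss = 1/K_v = 0.0279.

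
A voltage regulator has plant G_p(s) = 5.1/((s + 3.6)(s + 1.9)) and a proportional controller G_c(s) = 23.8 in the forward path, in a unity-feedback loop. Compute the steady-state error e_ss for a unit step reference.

0.0533

The loop is type 0. Static position error constant K_pos = G_c(0)·G_p(0) = 23.8·0.7456 = 17.75.
Steady-state error to a unit step: e_ss = 1/(1+K_pos) = 1/18.75 = 0.0533.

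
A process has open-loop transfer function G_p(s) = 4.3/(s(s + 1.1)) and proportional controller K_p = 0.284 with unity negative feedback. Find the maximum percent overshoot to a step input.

16.5%

From 1 + K_pG_p(s) = 0: s² + 1.1s + 1.221 = 0 ⇒ ω_n = 1.105, ζ = 0.4977.
%OS = 100·exp(−πζ/√(1−ζ²)) = 100·exp(−π·0.4977/√0.7523) = 16.5%.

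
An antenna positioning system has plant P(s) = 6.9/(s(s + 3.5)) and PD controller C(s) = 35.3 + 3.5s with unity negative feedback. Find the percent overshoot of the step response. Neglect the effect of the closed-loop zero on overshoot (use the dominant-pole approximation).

0.248%

Forward path: (35.3 + 3.5s)·6.9/(s(s+3.5)). The closed-loop characteristic equation is s² + (3.5 + 6.9·3.5)s + 6.9·35.3 = 0.
That is s² + 27.65s + 243.6 = 0, so ω_n = 15.61 rad/s and ζ = 27.65/(2·15.61) = 0.8858.
%OS = 100·exp(−πζ/√(1−ζ²)) = 0.248%.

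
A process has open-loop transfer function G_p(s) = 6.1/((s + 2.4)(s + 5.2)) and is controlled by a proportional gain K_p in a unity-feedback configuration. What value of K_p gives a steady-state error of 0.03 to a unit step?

The loop is type 0, so e_ss(step) = 1/(1 + K_pos) with K_pos = K_p·G_p(0).
G_p(0) = 0.4888. Require 1/(1 + K_p·0.4888) = 0.03, so 1 + 0.4888·K_p = 33.33.
K_p = (33.33 − 1)/0.4888 = 66.2.

K_p = 66.2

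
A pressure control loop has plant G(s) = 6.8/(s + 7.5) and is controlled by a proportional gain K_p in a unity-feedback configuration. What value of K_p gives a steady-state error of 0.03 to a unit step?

K_p = 35.7

Steady-state error for a unit step on this type-0 loop is 1/(1 + K_p·G(0)).
G(0) = 0.9067. Require 1/(1 + K_p·0.9067) = 0.03, so 1 + 0.9067·K_p = 33.33.
K_p = (33.33 − 1)/0.9067 = 35.7.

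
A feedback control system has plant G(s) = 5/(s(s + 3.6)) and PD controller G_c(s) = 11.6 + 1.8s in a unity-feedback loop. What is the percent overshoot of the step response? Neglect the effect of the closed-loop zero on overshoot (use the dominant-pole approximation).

Forward path: (11.6 + 1.8s)·5/(s(s+3.6)). The closed-loop characteristic equation is s² + (3.6 + 5·1.8)s + 5·11.6 = 0.
That is s² + 12.6s + 58 = 0, so ω_n = 7.616 rad/s and ζ = 12.6/(2·7.616) = 0.8272.
%OS = 100·exp(−πζ/√(1−ζ²)) = 0.98%.

0.98%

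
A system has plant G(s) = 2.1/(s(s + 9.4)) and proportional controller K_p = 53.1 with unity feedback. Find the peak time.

From 1 + K_pG(s) = 0: s² + 9.4s + 111.5 = 0 ⇒ ω_n = 10.56, ζ = 0.4451.
Damped frequency ω_d = ω_n√(1−ζ²) = 9.456 rad/s, so peak time T_p = π/ω_d = 0.332 s.

T_p = 0.332 s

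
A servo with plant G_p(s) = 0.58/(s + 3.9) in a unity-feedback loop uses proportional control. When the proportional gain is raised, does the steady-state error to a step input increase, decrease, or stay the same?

decrease

The position error constant K_pos = K_p·G_p(0) grows with K_p, and e_ss = 1/(1+K_pos) falls.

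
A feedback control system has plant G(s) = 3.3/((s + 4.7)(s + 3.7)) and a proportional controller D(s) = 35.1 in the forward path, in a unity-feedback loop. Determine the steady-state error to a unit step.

0.131

The loop is type 0. Static position error constant K_pos = D(0)·G(0) = 35.1·0.1898 = 6.661.
Steady-state error to a unit step: e_ss = 1/(1+K_pos) = 1/7.661 = 0.131.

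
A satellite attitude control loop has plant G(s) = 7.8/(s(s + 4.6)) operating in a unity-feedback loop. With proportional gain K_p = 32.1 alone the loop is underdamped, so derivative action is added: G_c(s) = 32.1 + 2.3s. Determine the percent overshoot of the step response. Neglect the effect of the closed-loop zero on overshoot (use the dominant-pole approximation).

Forward path: (32.1 + 2.3s)·7.8/(s(s+4.6)). The closed-loop characteristic equation is s² + (4.6 + 7.8·2.3)s + 7.8·32.1 = 0.
That is s² + 22.54s + 250.4 = 0, so ω_n = 15.82 rad/s and ζ = 22.54/(2·15.82) = 0.7122.
%OS = 100·exp(−πζ/√(1−ζ²)) = 4.13%.

4.13%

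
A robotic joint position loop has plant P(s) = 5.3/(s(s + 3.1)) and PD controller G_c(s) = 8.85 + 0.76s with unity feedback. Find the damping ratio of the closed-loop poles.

Forward path: (8.85 + 0.76s)·5.3/(s(s+3.1)). The closed-loop characteristic equation is s² + (3.1 + 5.3·0.76)s + 5.3·8.85 = 0.
That is s² + 7.128s + 46.9 = 0, so ω_n = 6.849 rad/s and ζ = 7.128/(2·6.849) = 0.5204.

ζ = 0.52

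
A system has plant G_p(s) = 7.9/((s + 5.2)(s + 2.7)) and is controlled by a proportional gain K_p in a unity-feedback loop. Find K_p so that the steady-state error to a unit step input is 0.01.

K_p = 176

Steady-state error for a unit step on this type-0 loop is 1/(1 + K_p·G_p(0)).
G_p(0) = 0.5627. Require 1/(1 + K_p·0.5627) = 0.01, so 1 + 0.5627·K_p = 100.
K_p = (100 − 1)/0.5627 = 176.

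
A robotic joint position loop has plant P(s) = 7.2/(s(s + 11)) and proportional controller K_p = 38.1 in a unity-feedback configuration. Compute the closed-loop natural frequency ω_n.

ω_n = 16.6 rad/s

With unity feedback the closed-loop characteristic equation is s² + 11s + 38.1·7.2 = s² + 11s + 274.3 = 0.
So ω_n² = 274.3 ⇒ ω_n = 16.56 rad/s, and ζ = 11/(2ω_n) = 0.332.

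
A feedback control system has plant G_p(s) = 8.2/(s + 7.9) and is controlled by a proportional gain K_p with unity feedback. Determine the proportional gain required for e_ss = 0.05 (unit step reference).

The loop is type 0, so e_ss(step) = 1/(1 + K_pos) with K_pos = K_p·G_p(0).
G_p(0) = 1.038. Require 1/(1 + K_p·1.038) = 0.05, so 1 + 1.038·K_p = 20.
K_p = (20 − 1)/1.038 = 18.3.

K_p = 18.3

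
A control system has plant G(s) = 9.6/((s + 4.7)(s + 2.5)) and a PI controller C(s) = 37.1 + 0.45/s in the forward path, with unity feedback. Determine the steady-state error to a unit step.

The open loop C(s)G(s) has a pole at the origin (type 1), so the static position error constant is infinite and e_ss = 1/(1+∞) = 0.

0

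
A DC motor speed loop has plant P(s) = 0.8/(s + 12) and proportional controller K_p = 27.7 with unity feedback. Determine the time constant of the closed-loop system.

τ = 0.0293 s

Closed-loop transfer function: T(s) = K_p·P(s)/(1 + K_p·P(s)) = 22.16/(s + 12 + 22.16) = 22.16/(s + 34.16).
Time constant τ = 1/34.16 = 0.0293 s.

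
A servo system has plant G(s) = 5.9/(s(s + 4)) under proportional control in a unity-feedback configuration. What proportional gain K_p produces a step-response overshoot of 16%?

K_p = 2.67

From %OS = 100·exp(−πζ/√(1−ζ²)) = 16%, ζ = −ln(0.16)/√(π²+ln²(0.16)) = 0.5039.
Characteristic equation s² + 4s + 5.9K_p = 0 gives ζ = 4/(2√(5.9K_p)).
Setting ζ = 0.5039: √(5.9K_p) = 4/(2·0.5039) = 3.969, so K_p = 15.76/5.9 = 2.67.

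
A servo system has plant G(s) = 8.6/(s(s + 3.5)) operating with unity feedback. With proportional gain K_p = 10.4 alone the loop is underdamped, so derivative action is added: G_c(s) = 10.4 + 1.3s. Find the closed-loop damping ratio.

ζ = 0.776

Forward path: (10.4 + 1.3s)·8.6/(s(s+3.5)). The closed-loop characteristic equation is s² + (3.5 + 8.6·1.3)s + 8.6·10.4 = 0.
That is s² + 14.68s + 89.44 = 0, so ω_n = 9.457 rad/s and ζ = 14.68/(2·9.457) = 0.7761.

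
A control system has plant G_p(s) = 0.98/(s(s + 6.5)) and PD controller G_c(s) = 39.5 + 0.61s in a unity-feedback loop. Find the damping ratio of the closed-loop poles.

ζ = 0.57

Forward path: (39.5 + 0.61s)·0.98/(s(s+6.5)). The closed-loop characteristic equation is s² + (6.5 + 0.98·0.61)s + 0.98·39.5 = 0.
That is s² + 7.098s + 38.71 = 0, so ω_n = 6.222 rad/s and ζ = 7.098/(2·6.222) = 0.5704.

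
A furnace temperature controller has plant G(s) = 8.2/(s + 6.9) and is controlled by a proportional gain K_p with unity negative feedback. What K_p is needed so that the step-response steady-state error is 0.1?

K_p = 7.57

Steady-state error for a unit step on this type-0 loop is 1/(1 + K_p·G(0)).
G(0) = 1.188. Require 1/(1 + K_p·1.188) = 0.1, so 1 + 1.188·K_p = 10.
K_p = (10 − 1)/1.188 = 7.57.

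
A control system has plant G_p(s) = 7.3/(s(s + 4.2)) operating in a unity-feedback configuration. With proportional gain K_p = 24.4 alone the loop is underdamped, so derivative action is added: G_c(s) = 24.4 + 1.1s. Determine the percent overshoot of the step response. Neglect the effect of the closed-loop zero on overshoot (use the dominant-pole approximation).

19.8%

Forward path: (24.4 + 1.1s)·7.3/(s(s+4.2)). The closed-loop characteristic equation is s² + (4.2 + 7.3·1.1)s + 7.3·24.4 = 0.
That is s² + 12.23s + 178.1 = 0, so ω_n = 13.35 rad/s and ζ = 12.23/(2·13.35) = 0.4582.
%OS = 100·exp(−πζ/√(1−ζ²)) = 19.8%.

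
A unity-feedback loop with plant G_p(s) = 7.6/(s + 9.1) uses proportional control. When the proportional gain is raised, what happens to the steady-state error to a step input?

decrease

e_ss = 1/(1 + K_p·G_p(0)); a larger K_p raises the denominator, so e_ss decreases.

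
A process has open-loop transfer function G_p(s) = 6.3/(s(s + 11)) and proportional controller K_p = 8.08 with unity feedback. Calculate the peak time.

T_p = 0.691 s

Closed-loop characteristic equation: s² + 11s + 50.9 = 0, so ω_n = 7.135 rad/s and ζ = 11/(2·7.135) = 0.7709.
Damped frequency ω_d = ω_n√(1−ζ²) = 4.545 rad/s, so peak time T_p = π/ω_d = 0.691 s.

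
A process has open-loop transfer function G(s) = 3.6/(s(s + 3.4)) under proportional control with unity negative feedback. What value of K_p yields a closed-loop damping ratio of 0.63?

Closed-loop characteristic equation: s² + 3.4s + K_p·3.6 = 0.
So ω_n = √(3.6K_p) and 2ζω_n = 3.4, giving ζ = 3.4/(2√(3.6K_p)).
Setting ζ = 0.63: √(3.6K_p) = 3.4/(2·0.63) = 2.698, so K_p = 7.281/3.6 = 2.02.

K_p = 2.02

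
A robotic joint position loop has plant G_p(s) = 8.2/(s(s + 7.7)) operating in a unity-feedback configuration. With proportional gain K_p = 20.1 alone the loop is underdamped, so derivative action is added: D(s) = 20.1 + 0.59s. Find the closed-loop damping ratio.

ζ = 0.488

Forward path: (20.1 + 0.59s)·8.2/(s(s+7.7)). The closed-loop characteristic equation is s² + (7.7 + 8.2·0.59)s + 8.2·20.1 = 0.
That is s² + 12.54s + 164.8 = 0, so ω_n = 12.84 rad/s and ζ = 12.54/(2·12.84) = 0.4883.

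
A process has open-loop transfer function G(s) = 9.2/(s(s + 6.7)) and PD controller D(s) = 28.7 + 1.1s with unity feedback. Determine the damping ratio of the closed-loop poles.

ζ = 0.518

Forward path: (28.7 + 1.1s)·9.2/(s(s+6.7)). The closed-loop characteristic equation is s² + (6.7 + 9.2·1.1)s + 9.2·28.7 = 0.
That is s² + 16.82s + 264 = 0, so ω_n = 16.25 rad/s and ζ = 16.82/(2·16.25) = 0.5176.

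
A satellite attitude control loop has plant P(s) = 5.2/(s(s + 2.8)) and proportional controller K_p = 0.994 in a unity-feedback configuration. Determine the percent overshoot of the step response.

The closed-loop denominator s² + 2.8s + 5.169 gives ω_n = √5.169 = 2.273 and ζ = 2.8/(2ω_n) = 0.6158.
%OS = 100·exp(−πζ/√(1−ζ²)) = 100·exp(−π·0.6158/√0.6208) = 8.58%.

8.58%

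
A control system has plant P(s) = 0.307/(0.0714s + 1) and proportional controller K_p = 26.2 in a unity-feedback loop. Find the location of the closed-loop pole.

Closed loop: T(s) = K_p·P/(1+K_p·P) = 8.043/(0.0714s + 1 + 8.043), with pole at s = −(1 + 8.043)/0.0714 = −126.7.

s = -126.7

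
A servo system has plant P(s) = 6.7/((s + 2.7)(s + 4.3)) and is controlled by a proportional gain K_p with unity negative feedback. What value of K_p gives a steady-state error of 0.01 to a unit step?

K_p = 172

For a type-0 loop with proportional control, e_ss = 1/(1 + K_p·P(0)).
P(0) = 0.5771. Require 1/(1 + K_p·0.5771) = 0.01, so 1 + 0.5771·K_p = 100.
K_p = (100 − 1)/0.5771 = 172.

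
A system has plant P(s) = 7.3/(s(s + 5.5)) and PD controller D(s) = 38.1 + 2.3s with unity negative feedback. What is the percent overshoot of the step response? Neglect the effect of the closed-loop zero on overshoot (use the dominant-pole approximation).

Forward path: (38.1 + 2.3s)·7.3/(s(s+5.5)). The closed-loop characteristic equation is s² + (5.5 + 7.3·2.3)s + 7.3·38.1 = 0.
That is s² + 22.29s + 278.1 = 0, so ω_n = 16.68 rad/s and ζ = 22.29/(2·16.68) = 0.6683.
%OS = 100·exp(−πζ/√(1−ζ²)) = 5.95%.

5.95%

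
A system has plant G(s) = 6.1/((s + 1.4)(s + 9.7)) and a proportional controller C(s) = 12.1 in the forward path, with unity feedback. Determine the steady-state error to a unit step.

The loop is type 0. Static position error constant K_pos = C(0)·G(0) = 12.1·0.4492 = 5.435.
Steady-state error to a unit step: e_ss = 1/(1+K_pos) = 1/6.435 = 0.155.

0.155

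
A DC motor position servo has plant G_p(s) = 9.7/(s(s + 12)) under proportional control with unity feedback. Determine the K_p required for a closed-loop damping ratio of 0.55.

Closed-loop characteristic equation: s² + 12s + K_p·9.7 = 0.
So ω_n = √(9.7K_p) and 2ζω_n = 12, giving ζ = 12/(2√(9.7K_p)).
Setting ζ = 0.55: √(9.7K_p) = 12/(2·0.55) = 10.91, so K_p = 119/9.7 = 12.3.

K_p = 12.3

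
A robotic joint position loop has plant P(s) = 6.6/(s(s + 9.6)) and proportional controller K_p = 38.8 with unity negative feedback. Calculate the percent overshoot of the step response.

Closed-loop characteristic equation: s² + 9.6s + 256.1 = 0, so ω_n = 16 rad/s and ζ = 9.6/(2·16) = 0.3.
%OS = 100·exp(−πζ/√(1−ζ²)) = 100·exp(−π·0.3/√0.91) = 37.2%.

37.2%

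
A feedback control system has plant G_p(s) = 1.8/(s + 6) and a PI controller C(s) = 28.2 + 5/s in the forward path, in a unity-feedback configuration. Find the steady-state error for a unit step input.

The open loop C(s)G_p(s) has a pole at the origin (type 1), so the static position error constant is infinite and e_ss = 1/(1+∞) = 0.

0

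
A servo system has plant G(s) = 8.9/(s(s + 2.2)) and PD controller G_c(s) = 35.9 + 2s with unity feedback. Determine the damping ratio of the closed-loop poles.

ζ = 0.559

Forward path: (35.9 + 2s)·8.9/(s(s+2.2)). The closed-loop characteristic equation is s² + (2.2 + 8.9·2)s + 8.9·35.9 = 0.
That is s² + 20s + 319.5 = 0, so ω_n = 17.87 rad/s and ζ = 20/(2·17.87) = 0.5594.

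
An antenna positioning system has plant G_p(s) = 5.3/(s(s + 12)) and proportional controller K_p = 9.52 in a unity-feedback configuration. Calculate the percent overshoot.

From 1 + K_pG_p(s) = 0: s² + 12s + 50.46 = 0 ⇒ ω_n = 7.103, ζ = 0.8447.
%OS = 100·exp(−πζ/√(1−ζ²)) = 100·exp(−π·0.8447/√0.2865) = 0.703%.

0.703%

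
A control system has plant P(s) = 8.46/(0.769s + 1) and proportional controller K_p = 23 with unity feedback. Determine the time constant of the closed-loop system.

τ = 0.00393 s

Closed loop: T(s) = K_p·P/(1+K_p·P) = 194.6/(0.769s + 1 + 194.6), with pole at s = −(1 + 194.6)/0.769 = −254.3.
Closed-loop time constant τ = 1/254.3 = 0.00393 s.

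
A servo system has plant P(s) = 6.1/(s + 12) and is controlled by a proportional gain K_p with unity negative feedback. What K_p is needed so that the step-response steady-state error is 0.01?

The loop is type 0, so e_ss(step) = 1/(1 + K_pos) with K_pos = K_p·P(0).
P(0) = 0.5083. Require 1/(1 + K_p·0.5083) = 0.01, so 1 + 0.5083·K_p = 100.
K_p = (100 − 1)/0.5083 = 195.

K_p = 195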